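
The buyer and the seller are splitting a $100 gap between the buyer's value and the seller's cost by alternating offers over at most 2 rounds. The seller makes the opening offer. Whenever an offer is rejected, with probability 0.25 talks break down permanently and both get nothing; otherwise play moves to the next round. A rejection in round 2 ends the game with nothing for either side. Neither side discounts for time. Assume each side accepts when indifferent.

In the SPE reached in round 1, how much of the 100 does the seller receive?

By backward induction:
Round 2 (the buyer proposes): rejection yields 0 for the seller; the buyer offers 0 and keeps 100.
Round 1 (the seller proposes): rejecting gives the buyer an expected 0.75 × 100 = 75. The seller offers 75 and keeps 100 − 75 = 25.

25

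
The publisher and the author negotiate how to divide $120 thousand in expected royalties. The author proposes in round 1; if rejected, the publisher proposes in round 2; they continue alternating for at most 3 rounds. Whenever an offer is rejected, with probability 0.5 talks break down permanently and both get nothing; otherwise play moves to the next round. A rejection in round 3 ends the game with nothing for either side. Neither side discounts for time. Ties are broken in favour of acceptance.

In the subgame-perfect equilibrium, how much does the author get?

90

Round 3 (the author proposes): the publisher will accept anything ≥ 0, so the author offers 0 and keeps 120.
Round 2 (the publisher proposes): rejecting gives the author an expected 0.5 × 120 = 60; the publisher offers that and keeps 60.
Round 1 (the author proposes): rejecting gives the publisher an expected 0.5 × 60 = 30; the author offers that and keeps 90.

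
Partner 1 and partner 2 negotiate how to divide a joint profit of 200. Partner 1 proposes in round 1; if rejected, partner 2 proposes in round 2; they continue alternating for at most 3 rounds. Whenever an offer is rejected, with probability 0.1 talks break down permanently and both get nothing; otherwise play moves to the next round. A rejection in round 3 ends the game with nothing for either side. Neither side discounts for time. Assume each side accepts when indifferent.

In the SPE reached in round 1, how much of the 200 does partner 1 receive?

182

Round 3 (partner 1 proposes): rejection yields 0 for partner 2; partner 1 offers 0 and keeps 200.
Round 2 (partner 2 proposes): rejecting gives partner 1 an expected 0.9 × 200 = 180, so partner 2 offers 180, keeping 20.
Round 1 (partner 1 proposes): rejecting gives partner 2 an expected 0.9 × 20 = 18. Partner 1 offers 18 and keeps 200 − 18 = 182.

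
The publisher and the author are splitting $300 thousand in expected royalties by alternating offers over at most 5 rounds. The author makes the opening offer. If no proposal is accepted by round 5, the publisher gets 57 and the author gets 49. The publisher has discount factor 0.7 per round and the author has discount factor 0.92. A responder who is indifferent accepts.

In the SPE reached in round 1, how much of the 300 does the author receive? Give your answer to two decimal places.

Round 5 (the author proposes): the publisher gets 57 if talks fail, so the author offers 57 and keeps 243.
Round 4 (the publisher proposes): the author can get 243 next round, worth 0.92 × 243 = 223.56 now. The publisher offers 223.56 and keeps 300 − 223.56 = 76.44.
Round 3 (the author proposes): the publisher can get 76.44 next round, worth 0.7 × 76.44 = 53.508 now, so the author offers 53.508, keeping 246.492.
Round 2 (the publisher proposes): the author can get 246.492 next round, worth 0.92 × 246.492 = 226.77264 now; the publisher offers that and keeps 73.22736.
Round 1 (the author proposes): the publisher can get 73.22736 next round, worth 0.7 × 73.22736 = 51.259152 now. The author offers 51.259152 and keeps 300 − 51.259152 = 248.740848.

248.74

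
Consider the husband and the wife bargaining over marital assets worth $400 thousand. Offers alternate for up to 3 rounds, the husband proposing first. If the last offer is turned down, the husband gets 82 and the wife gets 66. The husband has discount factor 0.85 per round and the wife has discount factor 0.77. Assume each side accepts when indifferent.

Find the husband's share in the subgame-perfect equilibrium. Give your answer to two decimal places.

310.60

Solve by backward induction from round 3.
Round 3 (the husband proposes): the wife gets 66 if talks fail, so the husband offers 66 and keeps 334.
Round 2 (the wife proposes): the husband can get 334 next round, worth 0.85 × 334 = 283.9 now; the wife offers that and keeps 116.1.
Round 1 (the husband proposes): the wife can get 116.1 next round, worth 0.77 × 116.1 = 89.397 now, so the husband offers 89.397, keeping 310.603.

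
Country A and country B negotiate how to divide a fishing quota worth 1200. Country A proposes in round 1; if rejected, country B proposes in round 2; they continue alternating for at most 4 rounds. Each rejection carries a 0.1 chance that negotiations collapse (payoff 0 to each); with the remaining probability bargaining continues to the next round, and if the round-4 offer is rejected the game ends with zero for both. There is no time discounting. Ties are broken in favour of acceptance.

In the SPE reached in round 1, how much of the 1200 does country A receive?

217.2

Round 4 (country B proposes): rejection yields 0 for country A; country B offers 0 and keeps 1200.
Round 3 (country A proposes): rejecting gives country B an expected 0.9 × 1200 = 1080; country A offers that and keeps 120.
Round 2 (country B proposes): rejecting gives country A an expected 0.9 × 120 = 108, so country B offers 108, keeping 1092.
Round 1 (country A proposes): rejecting gives country B an expected 0.9 × 1092 = 982.8. Country A offers 982.8 and keeps 1200 − 982.8 = 217.2.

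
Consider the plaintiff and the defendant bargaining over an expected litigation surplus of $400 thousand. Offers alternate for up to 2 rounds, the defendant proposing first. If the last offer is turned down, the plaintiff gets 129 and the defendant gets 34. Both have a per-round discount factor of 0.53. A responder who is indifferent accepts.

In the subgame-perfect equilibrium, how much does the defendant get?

Round 2 (the plaintiff proposes): the defendant gets 34 if talks fail, so the plaintiff offers 34 and keeps 366.
Round 1 (the defendant proposes): the plaintiff can get 366 next round, worth 0.53 × 366 = 193.98 now, so the defendant offers 193.98, keeping 206.02.

206.02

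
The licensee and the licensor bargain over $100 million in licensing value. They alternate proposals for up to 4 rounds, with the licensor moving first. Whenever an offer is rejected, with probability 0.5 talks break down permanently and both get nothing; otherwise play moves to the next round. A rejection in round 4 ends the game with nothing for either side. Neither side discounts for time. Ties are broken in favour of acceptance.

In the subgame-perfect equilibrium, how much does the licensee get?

Round 4 (the licensee proposes): rejection yields 0 for the licensor; the licensee offers 0 and keeps 100.
Round 3 (the licensor proposes): rejecting gives the licensee an expected 0.5 × 100 = 50, so the licensor offers 50, keeping 50.
Round 2 (the licensee proposes): rejecting gives the licensor an expected 0.5 × 50 = 25; the licensee offers that and keeps 75.
Round 1 (the licensor proposes): rejecting gives the licensee an expected 0.5 × 75 = 37.5; the licensor offers that and keeps 62.5.

37.5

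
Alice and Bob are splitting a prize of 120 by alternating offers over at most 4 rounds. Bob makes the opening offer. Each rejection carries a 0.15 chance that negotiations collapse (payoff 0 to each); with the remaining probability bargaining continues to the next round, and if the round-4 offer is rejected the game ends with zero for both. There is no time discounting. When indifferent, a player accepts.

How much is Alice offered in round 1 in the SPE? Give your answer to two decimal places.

Round 4 (Alice proposes): rejection yields 0 for Bob; Alice offers 0 and keeps 120.
Round 3 (Bob proposes): rejecting gives Alice an expected 0.85 × 120 = 102, so Bob offers 102, keeping 18.
Round 2 (Alice proposes): rejecting gives Bob an expected 0.85 × 18 = 15.3. Alice offers 15.3 and keeps 120 − 15.3 = 104.7.
Round 1 (Bob proposes): rejecting gives Alice an expected 0.85 × 104.7 = 88.995. Bob offers 88.995 and keeps 120 − 88.995 = 31.005.

89.00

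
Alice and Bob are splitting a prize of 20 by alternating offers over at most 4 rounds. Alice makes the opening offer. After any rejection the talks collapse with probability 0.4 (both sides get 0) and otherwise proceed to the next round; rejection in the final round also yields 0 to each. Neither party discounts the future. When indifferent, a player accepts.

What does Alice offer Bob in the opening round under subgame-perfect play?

Round 4 (Bob proposes): Alice will accept anything ≥ 0, so Bob offers 0 and keeps 20.
Round 3 (Alice proposes): rejecting gives Bob an expected 0.6 × 20 = 12. Alice offers 12 and keeps 20 − 12 = 8.
Round 2 (Bob proposes): rejecting gives Alice an expected 0.6 × 8 = 4.8; Bob offers that and keeps 15.2.
Round 1 (Alice proposes): rejecting gives Bob an expected 0.6 × 15.2 = 9.12; Alice offers that and keeps 10.88.

9.12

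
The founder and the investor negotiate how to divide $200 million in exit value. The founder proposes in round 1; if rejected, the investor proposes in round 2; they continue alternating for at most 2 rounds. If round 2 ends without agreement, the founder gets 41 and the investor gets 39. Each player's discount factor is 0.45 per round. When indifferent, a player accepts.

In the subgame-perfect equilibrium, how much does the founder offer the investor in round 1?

Solve by backward induction from round 2.
Round 2 (the investor proposes): the founder gets 41 if talks fail, so the investor offers 41 and keeps 159.
Round 1 (the founder proposes): the investor can get 159 next round, worth 0.45 × 159 = 71.55 now, so the founder offers 71.55, keeping 128.45.

71.55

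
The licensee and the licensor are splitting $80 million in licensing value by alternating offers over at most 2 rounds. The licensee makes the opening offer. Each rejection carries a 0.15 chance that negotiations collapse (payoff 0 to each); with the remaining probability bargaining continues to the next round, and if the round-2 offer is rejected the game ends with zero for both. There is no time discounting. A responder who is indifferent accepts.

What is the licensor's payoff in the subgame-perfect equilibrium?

Round 2 (the licensor proposes): rejection yields 0 for the licensee; the licensor offers 0 and keeps 80.
Round 1 (the licensee proposes): rejecting gives the licensor an expected 0.85 × 80 = 68; the licensee offers that and keeps 12.

68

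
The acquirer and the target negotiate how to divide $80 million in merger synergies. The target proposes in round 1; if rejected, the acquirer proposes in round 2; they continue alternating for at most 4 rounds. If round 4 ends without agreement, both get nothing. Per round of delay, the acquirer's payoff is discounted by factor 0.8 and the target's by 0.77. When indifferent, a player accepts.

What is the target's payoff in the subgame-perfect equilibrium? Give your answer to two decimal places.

Round 4 (the acquirer proposes): rejection yields 0 for the target; the acquirer offers 0 and keeps 80.
Round 3 (the target proposes): the acquirer can get 80 next round, worth 0.8 × 80 = 64 now; the target offers that and keeps 16.
Round 2 (the acquirer proposes): the target can get 16 next round, worth 0.77 × 16 = 12.32 now. The acquirer offers 12.32 and keeps 80 − 12.32 = 67.68.
Round 1 (the target proposes): the acquirer can get 67.68 next round, worth 0.8 × 67.68 = 54.144 now. The target offers 54.144 and keeps 80 − 54.144 = 25.856.

25.86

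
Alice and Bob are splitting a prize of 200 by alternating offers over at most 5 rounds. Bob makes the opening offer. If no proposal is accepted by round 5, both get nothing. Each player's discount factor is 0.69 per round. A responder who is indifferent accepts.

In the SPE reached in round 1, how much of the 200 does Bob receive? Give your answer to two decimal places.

By backward induction:
Round 5 (Bob proposes): Alice will accept anything ≥ 0, so Bob offers 0 and keeps 200.
Round 4 (Alice proposes): Bob can get 200 next round, worth 0.69 × 200 = 138 now; Alice offers that and keeps 62.
Round 3 (Bob proposes): Alice can get 62 next round, worth 0.69 × 62 = 42.78 now; Bob offers that and keeps 157.22.
Round 2 (Alice proposes): Bob can get 157.22 next round, worth 0.69 × 157.22 = 108.4818 now. Alice offers 108.4818 and keeps 200 − 108.4818 = 91.5182.
Round 1 (Bob proposes): Alice can get 91.5182 next round, worth 0.69 × 91.5182 = 63.147558 now. Bob offers 63.147558 and keeps 200 − 63.147558 = 136.852442.

136.85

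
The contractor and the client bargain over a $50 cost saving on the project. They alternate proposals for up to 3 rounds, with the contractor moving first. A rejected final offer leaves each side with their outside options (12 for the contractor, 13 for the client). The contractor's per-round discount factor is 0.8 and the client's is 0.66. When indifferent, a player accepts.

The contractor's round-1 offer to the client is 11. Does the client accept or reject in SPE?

Reject

Round 3 (the contractor proposes): the client gets 13 if talks fail, so the contractor offers 13 and keeps 37.
Round 2 (the client proposes): the contractor can get 37 next round, worth 0.8 × 37 = 29.6 now; the client offers that and keeps 20.4.
So by rejecting in round 1, the client gets 20.4 next round, worth 0.66 × 20.4 = 13.464 now.
Offer 11 < 13.464, so the client rejects.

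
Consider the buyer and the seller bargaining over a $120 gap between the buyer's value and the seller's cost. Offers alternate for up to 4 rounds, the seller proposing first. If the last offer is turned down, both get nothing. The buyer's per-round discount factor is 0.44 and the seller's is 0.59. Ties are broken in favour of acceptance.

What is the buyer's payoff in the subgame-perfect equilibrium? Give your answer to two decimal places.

Round 4 (the buyer proposes): the seller will accept anything ≥ 0, so the buyer offers 0 and keeps 120.
Round 3 (the seller proposes): the buyer can get 120 next round, worth 0.44 × 120 = 52.8 now. The seller offers 52.8 and keeps 120 − 52.8 = 67.2.
Round 2 (the buyer proposes): the seller can get 67.2 next round, worth 0.59 × 67.2 = 39.648 now; the buyer offers that and keeps 80.352.
Round 1 (the seller proposes): the buyer can get 80.352 next round, worth 0.44 × 80.352 = 35.35488 now, so the seller offers 35.35488, keeping 84.64512.

35.35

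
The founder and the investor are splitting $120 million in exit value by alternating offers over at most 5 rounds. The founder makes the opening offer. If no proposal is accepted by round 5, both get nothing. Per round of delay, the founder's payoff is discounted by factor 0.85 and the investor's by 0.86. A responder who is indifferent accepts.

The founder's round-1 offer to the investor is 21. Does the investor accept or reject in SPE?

Reject

Round 5 (the founder proposes): the investor will accept anything ≥ 0, so the founder offers 0 and keeps 120.
Round 4 (the investor proposes): the founder can get 120 next round, worth 0.85 × 120 = 102 now. The investor offers 102 and keeps 120 − 102 = 18.
Round 3 (the founder proposes): the investor can get 18 next round, worth 0.86 × 18 = 15.48 now; the founder offers that and keeps 104.52.
Round 2 (the investor proposes): the founder can get 104.52 next round, worth 0.85 × 104.52 = 88.842 now. The investor offers 88.842 and keeps 120 − 88.842 = 31.158.
So by rejecting in round 1, the investor gets 31.158 next round, worth 0.86 × 31.158 = 26.79588 now.
Offer 21 < 26.79588, so the investor rejects.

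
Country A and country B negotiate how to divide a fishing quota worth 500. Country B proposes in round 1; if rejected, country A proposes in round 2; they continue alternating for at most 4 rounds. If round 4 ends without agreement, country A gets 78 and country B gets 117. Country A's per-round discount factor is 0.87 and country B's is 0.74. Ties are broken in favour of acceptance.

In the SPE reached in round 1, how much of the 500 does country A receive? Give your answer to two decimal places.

Round 4 (country A proposes): country B gets 117 if talks fail, so country A offers 117 and keeps 383.
Round 3 (country B proposes): country A can get 383 next round, worth 0.87 × 383 = 333.21 now. Country B offers 333.21 and keeps 500 − 333.21 = 166.79.
Round 2 (country A proposes): country B can get 166.79 next round, worth 0.74 × 166.79 = 123.4246 now, so country A offers 123.4246, keeping 376.5754.
Round 1 (country B proposes): country A can get 376.5754 next round, worth 0.87 × 376.5754 = 327.620598 now, so country B offers 327.620598, keeping 172.379402.

327.62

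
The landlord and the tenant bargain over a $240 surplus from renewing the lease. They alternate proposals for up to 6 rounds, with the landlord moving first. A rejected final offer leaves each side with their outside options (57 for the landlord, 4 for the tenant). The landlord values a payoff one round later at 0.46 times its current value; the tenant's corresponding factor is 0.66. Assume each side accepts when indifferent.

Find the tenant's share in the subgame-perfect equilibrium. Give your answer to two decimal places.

Round 6 (the tenant proposes): the landlord gets 57 if talks fail, so the tenant offers 57 and keeps 183.
Round 5 (the landlord proposes): the tenant can get 183 next round, worth 0.66 × 183 = 120.78 now; the landlord offers that and keeps 119.22.
Round 4 (the tenant proposes): the landlord can get 119.22 next round, worth 0.46 × 119.22 = 54.8412 now. The tenant offers 54.8412 and keeps 240 − 54.8412 = 185.1588.
Round 3 (the landlord proposes): the tenant can get 185.1588 next round, worth 0.66 × 185.1588 = 122.204808 now, so the landlord offers 122.204808, keeping 117.795192.
Round 2 (the tenant proposes): the landlord can get 117.795192 next round, worth 0.46 × 117.795192 = 54.18578832 now; the tenant offers that and keeps 185.81421168.
Round 1 (the landlord proposes): the tenant can get 185.81421168 next round, worth 0.66 × 185.81421168 = 122.6373797088 now; the landlord offers that and keeps 117.3626202912.

122.64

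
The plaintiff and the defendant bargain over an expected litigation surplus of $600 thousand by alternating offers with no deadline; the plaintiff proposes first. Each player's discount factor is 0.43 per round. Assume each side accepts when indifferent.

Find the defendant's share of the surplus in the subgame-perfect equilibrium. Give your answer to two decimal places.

Let x be the plaintiff's share when the plaintiff proposes and y be the defendant's share when the defendant proposes.
The defendant accepts iff offered ≥ 0.43·y, so x = 600 − 0.43y. Symmetrically y = 600 − 0.43x.
Substituting: x = 600 − 0.43(600 − 0.43x), giving x(1 − 0.43·0.43) = 600(1 − 0.43).
So x = 600 × 0.57 / 0.8151 ≈ 419.5804, and the defendant receives 600 − x ≈ 180.4196.

180.42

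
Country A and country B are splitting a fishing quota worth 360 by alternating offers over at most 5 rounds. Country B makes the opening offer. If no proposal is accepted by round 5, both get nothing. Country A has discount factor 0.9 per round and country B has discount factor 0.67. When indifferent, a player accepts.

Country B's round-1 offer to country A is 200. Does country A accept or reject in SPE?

Round 5 (country B proposes): country A will accept anything ≥ 0, so country B offers 0 and keeps 360.
Round 4 (country A proposes): country B can get 360 next round, worth 0.67 × 360 = 241.2 now; country A offers that and keeps 118.8.
Round 3 (country B proposes): country A can get 118.8 next round, worth 0.9 × 118.8 = 106.92 now, so country B offers 106.92, keeping 253.08.
Round 2 (country A proposes): country B can get 253.08 next round, worth 0.67 × 253.08 = 169.5636 now, so country A offers 169.5636, keeping 190.4364.
So by rejecting in round 1, country A gets 190.4364 next round, worth 0.9 × 190.4364 = 171.39276 now.
Offer 200 ≥ 171.39276, so country A accepts.

Accept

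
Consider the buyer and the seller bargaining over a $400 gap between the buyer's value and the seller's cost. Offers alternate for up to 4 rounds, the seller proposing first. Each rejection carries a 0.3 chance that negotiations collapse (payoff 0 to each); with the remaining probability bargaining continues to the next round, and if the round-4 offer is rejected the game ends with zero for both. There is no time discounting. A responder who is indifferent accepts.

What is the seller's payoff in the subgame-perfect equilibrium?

Round 4 (the buyer proposes): rejection yields 0 for the seller; the buyer offers 0 and keeps 400.
Round 3 (the seller proposes): rejecting gives the buyer an expected 0.7 × 400 = 280. The seller offers 280 and keeps 400 − 280 = 120.
Round 2 (the buyer proposes): rejecting gives the seller an expected 0.7 × 120 = 84; the buyer offers that and keeps 316.
Round 1 (the seller proposes): rejecting gives the buyer an expected 0.7 × 316 = 221.2; the seller offers that and keeps 178.8.

178.8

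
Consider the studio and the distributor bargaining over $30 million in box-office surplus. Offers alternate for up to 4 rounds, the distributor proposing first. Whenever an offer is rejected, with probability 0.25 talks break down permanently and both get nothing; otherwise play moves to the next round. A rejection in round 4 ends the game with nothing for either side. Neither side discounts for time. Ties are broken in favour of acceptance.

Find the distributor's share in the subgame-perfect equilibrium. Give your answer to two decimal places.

By backward induction:
Round 4 (the studio proposes): the distributor will accept anything ≥ 0, so the studio offers 0 and keeps 30.
Round 3 (the distributor proposes): rejecting gives the studio an expected 0.75 × 30 = 22.5. The distributor offers 22.5 and keeps 30 − 22.5 = 7.5.
Round 2 (the studio proposes): rejecting gives the distributor an expected 0.75 × 7.5 = 5.625. The studio offers 5.625 and keeps 30 − 5.625 = 24.375.
Round 1 (the distributor proposes): rejecting gives the studio an expected 0.75 × 24.375 = 18.28125. The distributor offers 18.28125 and keeps 30 − 18.28125 = 11.71875.

11.72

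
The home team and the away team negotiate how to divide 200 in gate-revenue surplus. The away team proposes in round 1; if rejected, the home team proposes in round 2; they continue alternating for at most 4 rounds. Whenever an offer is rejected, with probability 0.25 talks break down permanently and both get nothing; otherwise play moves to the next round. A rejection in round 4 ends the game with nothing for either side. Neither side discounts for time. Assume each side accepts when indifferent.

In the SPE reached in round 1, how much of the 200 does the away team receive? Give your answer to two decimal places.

78.13

Round 4 (the home team proposes): the away team will accept anything ≥ 0, so the home team offers 0 and keeps 200.
Round 3 (the away team proposes): rejecting gives the home team an expected 0.75 × 200 = 150, so the away team offers 150, keeping 50.
Round 2 (the home team proposes): rejecting gives the away team an expected 0.75 × 50 = 37.5, so the home team offers 37.5, keeping 162.5.
Round 1 (the away team proposes): rejecting gives the home team an expected 0.75 × 162.5 = 121.875, so the away team offers 121.875, keeping 78.125.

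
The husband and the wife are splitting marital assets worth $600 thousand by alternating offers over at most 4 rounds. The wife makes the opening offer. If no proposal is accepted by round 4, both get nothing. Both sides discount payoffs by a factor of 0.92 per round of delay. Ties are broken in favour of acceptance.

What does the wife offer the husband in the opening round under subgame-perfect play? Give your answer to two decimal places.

Round 4 (the husband proposes): the wife will accept anything ≥ 0, so the husband offers 0 and keeps 600.
Round 3 (the wife proposes): the husband can get 600 next round, worth 0.92 × 600 = 552 now; the wife offers that and keeps 48.
Round 2 (the husband proposes): the wife can get 48 next round, worth 0.92 × 48 = 44.16 now, so the husband offers 44.16, keeping 555.84.
Round 1 (the wife proposes): the husband can get 555.84 next round, worth 0.92 × 555.84 = 511.3728 now; the wife offers that and keeps 88.6272.

511.37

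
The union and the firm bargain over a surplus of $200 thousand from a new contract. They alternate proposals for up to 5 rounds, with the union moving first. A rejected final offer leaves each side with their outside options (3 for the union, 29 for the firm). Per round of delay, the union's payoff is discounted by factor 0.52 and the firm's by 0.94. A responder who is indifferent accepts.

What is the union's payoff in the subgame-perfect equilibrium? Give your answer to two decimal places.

58.72

Round 5 (the union proposes): the firm gets 29 if talks fail, so the union offers 29 and keeps 171.
Round 4 (the firm proposes): the union can get 171 next round, worth 0.52 × 171 = 88.92 now, so the firm offers 88.92, keeping 111.08.
Round 3 (the union proposes): the firm can get 111.08 next round, worth 0.94 × 111.08 = 104.4152 now. The union offers 104.4152 and keeps 200 − 104.4152 = 95.5848.
Round 2 (the firm proposes): the union can get 95.5848 next round, worth 0.52 × 95.5848 = 49.704096 now, so the firm offers 49.704096, keeping 150.295904.
Round 1 (the union proposes): the firm can get 150.295904 next round, worth 0.94 × 150.295904 = 141.27814976 now; the union offers that and keeps 58.72185024.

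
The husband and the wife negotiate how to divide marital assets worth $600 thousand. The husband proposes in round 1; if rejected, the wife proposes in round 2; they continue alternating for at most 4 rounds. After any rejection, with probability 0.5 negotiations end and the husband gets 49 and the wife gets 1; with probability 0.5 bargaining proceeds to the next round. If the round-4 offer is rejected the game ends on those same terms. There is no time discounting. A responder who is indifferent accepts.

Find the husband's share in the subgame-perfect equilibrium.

392.75

By backward induction:
Round 4 (the wife proposes): the husband gets 49 if talks fail, so the wife offers 49 and keeps 551.
Round 3 (the husband proposes): rejecting gives the wife an expected 0.5 × 551 + 0.5 × 1 = 276, so the husband offers 276, keeping 324.
Round 2 (the wife proposes): rejecting gives the husband an expected 0.5 × 324 + 0.5 × 49 = 186.5. The wife offers 186.5 and keeps 600 − 186.5 = 413.5.
Round 1 (the husband proposes): rejecting gives the wife an expected 0.5 × 413.5 + 0.5 × 1 = 207.25. The husband offers 207.25 and keeps 600 − 207.25 = 392.75.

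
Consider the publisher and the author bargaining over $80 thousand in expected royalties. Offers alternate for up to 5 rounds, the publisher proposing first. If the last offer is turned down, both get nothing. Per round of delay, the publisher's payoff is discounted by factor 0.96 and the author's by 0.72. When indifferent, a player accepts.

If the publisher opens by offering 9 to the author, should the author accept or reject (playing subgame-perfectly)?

Accept

Round 5 (the publisher proposes): the author will accept anything ≥ 0, so the publisher offers 0 and keeps 80.
Round 4 (the author proposes): the publisher can get 80 next round, worth 0.96 × 80 = 76.8 now. The author offers 76.8 and keeps 80 − 76.8 = 3.2.
Round 3 (the publisher proposes): the author can get 3.2 next round, worth 0.72 × 3.2 = 2.304 now; the publisher offers that and keeps 77.696.
Round 2 (the author proposes): the publisher can get 77.696 next round, worth 0.96 × 77.696 = 74.58816 now. The author offers 74.58816 and keeps 80 − 74.58816 = 5.41184.
So by rejecting in round 1, the author gets 5.41184 next round, worth 0.72 × 5.41184 = 3.8965248 now.
Offer 9 ≥ 3.8965248, so the author accepts.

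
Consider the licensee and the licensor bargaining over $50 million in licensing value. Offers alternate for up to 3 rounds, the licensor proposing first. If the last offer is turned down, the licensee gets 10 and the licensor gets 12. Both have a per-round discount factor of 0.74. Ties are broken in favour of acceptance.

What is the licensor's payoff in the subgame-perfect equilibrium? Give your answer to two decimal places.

34.90

Round 3 (the licensor proposes): the licensee gets 10 if talks fail, so the licensor offers 10 and keeps 40.
Round 2 (the licensee proposes): the licensor can get 40 next round, worth 0.74 × 40 = 29.6 now. The licensee offers 29.6 and keeps 50 − 29.6 = 20.4.
Round 1 (the licensor proposes): the licensee can get 20.4 next round, worth 0.74 × 20.4 = 15.096 now. The licensor offers 15.096 and keeps 50 − 15.096 = 34.904.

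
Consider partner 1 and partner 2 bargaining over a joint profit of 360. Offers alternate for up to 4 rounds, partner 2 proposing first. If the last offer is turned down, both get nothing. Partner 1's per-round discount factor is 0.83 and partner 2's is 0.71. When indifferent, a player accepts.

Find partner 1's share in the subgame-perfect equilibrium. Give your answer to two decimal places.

262.73

Solve by backward induction from round 4.
Round 4 (partner 1 proposes): rejection yields 0 for partner 2; partner 1 offers 0 and keeps 360.
Round 3 (partner 2 proposes): partner 1 can get 360 next round, worth 0.83 × 360 = 298.8 now, so partner 2 offers 298.8, keeping 61.2.
Round 2 (partner 1 proposes): partner 2 can get 61.2 next round, worth 0.71 × 61.2 = 43.452 now. Partner 1 offers 43.452 and keeps 360 − 43.452 = 316.548.
Round 1 (partner 2 proposes): partner 1 can get 316.548 next round, worth 0.83 × 316.548 = 262.73484 now; partner 2 offers that and keeps 97.26516.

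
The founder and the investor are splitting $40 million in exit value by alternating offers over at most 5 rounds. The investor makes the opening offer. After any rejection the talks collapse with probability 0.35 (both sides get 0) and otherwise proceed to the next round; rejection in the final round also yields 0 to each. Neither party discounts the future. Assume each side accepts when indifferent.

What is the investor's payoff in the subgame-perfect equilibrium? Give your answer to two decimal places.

By backward induction:
Round 5 (the investor proposes): rejection yields 0 for the founder; the investor offers 0 and keeps 40.
Round 4 (the founder proposes): rejecting gives the investor an expected 0.65 × 40 = 26. The founder offers 26 and keeps 40 − 26 = 14.
Round 3 (the investor proposes): rejecting gives the founder an expected 0.65 × 14 = 9.1. The investor offers 9.1 and keeps 40 − 9.1 = 30.9.
Round 2 (the founder proposes): rejecting gives the investor an expected 0.65 × 30.9 = 20.085. The founder offers 20.085 and keeps 40 − 20.085 = 19.915.
Round 1 (the investor proposes): rejecting gives the founder an expected 0.65 × 19.915 = 12.94475. The investor offers 12.94475 and keeps 40 − 12.94475 = 27.05525.

27.06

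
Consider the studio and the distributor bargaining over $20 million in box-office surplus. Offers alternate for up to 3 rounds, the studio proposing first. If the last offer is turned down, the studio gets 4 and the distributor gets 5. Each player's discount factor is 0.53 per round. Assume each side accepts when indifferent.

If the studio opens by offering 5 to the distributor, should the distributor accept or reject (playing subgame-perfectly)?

Round 3 (the studio proposes): the distributor gets 5 if talks fail, so the studio offers 5 and keeps 15.
Round 2 (the distributor proposes): the studio can get 15 next round, worth 0.53 × 15 = 7.95 now. The distributor offers 7.95 and keeps 20 − 7.95 = 12.05.
So by rejecting in round 1, the distributor gets 12.05 next round, worth 0.53 × 12.05 = 6.3865 now.
Offer 5 < 6.3865, so the distributor rejects.

Reject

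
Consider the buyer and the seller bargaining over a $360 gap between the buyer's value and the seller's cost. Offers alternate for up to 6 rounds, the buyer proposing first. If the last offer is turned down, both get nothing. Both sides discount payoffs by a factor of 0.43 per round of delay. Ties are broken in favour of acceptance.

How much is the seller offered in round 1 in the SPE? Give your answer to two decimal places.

Round 6 (the seller proposes): rejection yields 0 for the buyer; the seller offers 0 and keeps 360.
Round 5 (the buyer proposes): the seller can get 360 next round, worth 0.43 × 360 = 154.8 now; the buyer offers that and keeps 205.2.
Round 4 (the seller proposes): the buyer can get 205.2 next round, worth 0.43 × 205.2 = 88.236 now; the seller offers that and keeps 271.764.
Round 3 (the buyer proposes): the seller can get 271.764 next round, worth 0.43 × 271.764 = 116.85852 now, so the buyer offers 116.85852, keeping 243.14148.
Round 2 (the seller proposes): the buyer can get 243.14148 next round, worth 0.43 × 243.14148 = 104.5508364 now. The seller offers 104.5508364 and keeps 360 − 104.5508364 = 255.4491636.
Round 1 (the buyer proposes): the seller can get 255.4491636 next round, worth 0.43 × 255.4491636 = 109.843140348 now; the buyer offers that and keeps 250.156859652.

109.84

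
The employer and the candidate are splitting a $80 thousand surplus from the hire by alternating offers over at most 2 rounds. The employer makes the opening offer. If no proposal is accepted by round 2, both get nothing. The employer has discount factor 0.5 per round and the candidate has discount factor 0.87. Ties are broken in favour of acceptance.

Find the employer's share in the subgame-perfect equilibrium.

10.4

Solve by backward induction from round 2.
Round 2 (the candidate proposes): rejection yields 0 for the employer; the candidate offers 0 and keeps 80.
Round 1 (the employer proposes): the candidate can get 80 next round, worth 0.87 × 80 = 69.6 now; the employer offers that and keeps 10.4.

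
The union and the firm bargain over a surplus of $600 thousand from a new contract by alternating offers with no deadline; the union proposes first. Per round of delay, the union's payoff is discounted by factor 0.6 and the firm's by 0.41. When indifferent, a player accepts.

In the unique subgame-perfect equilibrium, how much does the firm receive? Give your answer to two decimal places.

130.50

Let x be the union's share when the union proposes and y be the firm's share when the firm proposes.
The firm accepts iff offered ≥ 0.41·y, so x = 600 − 0.41y. Symmetrically y = 600 − 0.6x.
Substituting: x = 600 − 0.41(600 − 0.6x), giving x(1 − 0.6·0.41) = 600(1 − 0.41).
So x = 600 × 0.59 / 0.754 ≈ 469.4960, and the firm receives 600 − x ≈ 130.5040.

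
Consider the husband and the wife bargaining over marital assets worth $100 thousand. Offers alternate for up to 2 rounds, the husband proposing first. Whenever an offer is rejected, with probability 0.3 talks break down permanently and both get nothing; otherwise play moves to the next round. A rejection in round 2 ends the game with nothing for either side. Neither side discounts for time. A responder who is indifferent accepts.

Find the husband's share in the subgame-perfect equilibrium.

30

By backward induction:
Round 2 (the wife proposes): the husband will accept anything ≥ 0, so the wife offers 0 and keeps 100.
Round 1 (the husband proposes): rejecting gives the wife an expected 0.7 × 100 = 70; the husband offers that and keeps 30.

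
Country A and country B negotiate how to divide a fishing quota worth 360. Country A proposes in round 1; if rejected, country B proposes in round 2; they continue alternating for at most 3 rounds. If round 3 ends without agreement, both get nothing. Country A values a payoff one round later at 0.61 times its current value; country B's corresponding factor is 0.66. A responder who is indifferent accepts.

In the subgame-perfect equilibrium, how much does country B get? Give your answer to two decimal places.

92.66

Round 3 (country A proposes): rejection yields 0 for country B; country A offers 0 and keeps 360.
Round 2 (country B proposes): country A can get 360 next round, worth 0.61 × 360 = 219.6 now, so country B offers 219.6, keeping 140.4.
Round 1 (country A proposes): country B can get 140.4 next round, worth 0.66 × 140.4 = 92.664 now. Country A offers 92.664 and keeps 360 − 92.664 = 267.336.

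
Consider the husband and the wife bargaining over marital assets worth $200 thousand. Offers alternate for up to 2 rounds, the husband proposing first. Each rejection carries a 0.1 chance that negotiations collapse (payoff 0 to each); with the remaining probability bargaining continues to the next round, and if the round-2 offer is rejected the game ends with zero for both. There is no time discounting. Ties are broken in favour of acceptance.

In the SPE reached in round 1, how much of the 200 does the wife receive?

By backward induction:
Round 2 (the wife proposes): the husband will accept anything ≥ 0, so the wife offers 0 and keeps 200.
Round 1 (the husband proposes): rejecting gives the wife an expected 0.9 × 200 = 180. The husband offers 180 and keeps 200 − 180 = 20.

180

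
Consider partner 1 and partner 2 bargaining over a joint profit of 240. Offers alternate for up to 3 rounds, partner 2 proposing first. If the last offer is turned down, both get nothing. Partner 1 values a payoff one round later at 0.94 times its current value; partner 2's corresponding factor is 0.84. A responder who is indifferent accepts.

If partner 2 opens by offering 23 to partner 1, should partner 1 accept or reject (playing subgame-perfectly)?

Reject

Round 3 (partner 2 proposes): partner 1 will accept anything ≥ 0, so partner 2 offers 0 and keeps 240.
Round 2 (partner 1 proposes): partner 2 can get 240 next round, worth 0.84 × 240 = 201.6 now, so partner 1 offers 201.6, keeping 38.4.
So by rejecting in round 1, partner 1 gets 38.4 next round, worth 0.94 × 38.4 = 36.096 now.
Offer 23 < 36.096, so partner 1 rejects.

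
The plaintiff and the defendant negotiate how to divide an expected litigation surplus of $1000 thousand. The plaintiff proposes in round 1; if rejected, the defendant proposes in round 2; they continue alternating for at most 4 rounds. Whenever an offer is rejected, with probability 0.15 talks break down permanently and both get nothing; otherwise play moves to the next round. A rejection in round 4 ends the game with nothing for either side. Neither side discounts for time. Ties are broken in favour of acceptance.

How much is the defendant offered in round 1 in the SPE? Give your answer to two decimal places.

Round 4 (the defendant proposes): the plaintiff will accept anything ≥ 0, so the defendant offers 0 and keeps 1000.
Round 3 (the plaintiff proposes): rejecting gives the defendant an expected 0.85 × 1000 = 850; the plaintiff offers that and keeps 150.
Round 2 (the defendant proposes): rejecting gives the plaintiff an expected 0.85 × 150 = 127.5; the defendant offers that and keeps 872.5.
Round 1 (the plaintiff proposes): rejecting gives the defendant an expected 0.85 × 872.5 = 741.625; the plaintiff offers that and keeps 258.375.

741.63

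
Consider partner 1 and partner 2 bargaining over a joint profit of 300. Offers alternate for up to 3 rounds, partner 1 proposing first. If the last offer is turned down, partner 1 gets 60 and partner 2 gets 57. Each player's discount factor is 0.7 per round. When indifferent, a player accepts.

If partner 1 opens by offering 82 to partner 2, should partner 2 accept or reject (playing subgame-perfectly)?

Reject

Round 3 (partner 1 proposes): partner 2 gets 57 if talks fail, so partner 1 offers 57 and keeps 243.
Round 2 (partner 2 proposes): partner 1 can get 243 next round, worth 0.7 × 243 = 170.1 now. Partner 2 offers 170.1 and keeps 300 − 170.1 = 129.9.
So by rejecting in round 1, partner 2 gets 129.9 next round, worth 0.7 × 129.9 = 90.93 now.
Offer 82 < 90.93, so partner 2 rejects.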